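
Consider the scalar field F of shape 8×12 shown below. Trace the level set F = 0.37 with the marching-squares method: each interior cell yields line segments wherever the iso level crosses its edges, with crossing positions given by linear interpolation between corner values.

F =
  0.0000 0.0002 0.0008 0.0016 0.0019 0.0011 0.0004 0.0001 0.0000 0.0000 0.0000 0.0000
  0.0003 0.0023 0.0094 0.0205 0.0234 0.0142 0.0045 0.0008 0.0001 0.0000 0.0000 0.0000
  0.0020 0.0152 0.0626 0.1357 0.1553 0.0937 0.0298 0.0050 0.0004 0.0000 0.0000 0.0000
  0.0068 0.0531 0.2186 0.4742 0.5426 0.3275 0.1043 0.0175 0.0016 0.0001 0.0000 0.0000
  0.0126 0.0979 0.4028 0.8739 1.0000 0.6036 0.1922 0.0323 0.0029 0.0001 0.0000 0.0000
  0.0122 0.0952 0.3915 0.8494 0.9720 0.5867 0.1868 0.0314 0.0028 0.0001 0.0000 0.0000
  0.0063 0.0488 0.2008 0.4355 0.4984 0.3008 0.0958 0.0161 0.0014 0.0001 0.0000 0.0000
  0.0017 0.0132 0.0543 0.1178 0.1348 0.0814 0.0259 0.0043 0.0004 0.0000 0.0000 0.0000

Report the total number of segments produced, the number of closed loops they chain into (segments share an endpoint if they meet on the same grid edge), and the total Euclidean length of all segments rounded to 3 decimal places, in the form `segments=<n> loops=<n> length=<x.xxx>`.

segments=16 loops=1 length=11.662

cell (2,2): code 0100 → (2.692,3.000)–(3.000,2.592)
cell (2,3): code 1100 → (2.554,4.000)–(2.692,3.000)
cell (2,4): code 1000 → (3.000,4.802)–(2.554,4.000)
cell (3,1): code 0100 → (3.822,2.000)–(4.000,1.892)
cell (3,2): code 1110 → (3.000,2.592)–(3.822,2.000)
cell (3,4): code 1101 → (3.154,5.000)–(3.000,4.802)
cell (3,5): code 1000 → (4.000,5.568)–(3.154,5.000)
cell (4,1): code 0110 → (4.000,1.892)–(5.000,1.927)
cell (4,5): code 1001 → (5.000,5.542)–(4.000,5.568)
cell (5,1): code 0010 → (5.000,1.927)–(5.113,2.000)
cell (5,2): code 0111 → (5.113,2.000)–(6.000,2.721)
cell (5,4): code 1011 → (6.000,4.650)–(5.758,5.000)
cell (5,5): code 0001 → (5.758,5.000)–(5.000,5.542)
cell (6,2): code 0010 → (6.000,2.721)–(6.206,3.000)
cell (6,3): code 0011 → (6.206,3.000)–(6.353,4.000)
cell (6,4): code 0001 → (6.353,4.000)–(6.000,4.650)
total: 16 segments, chained into 1 closed loop(s), length Σ = 11.661695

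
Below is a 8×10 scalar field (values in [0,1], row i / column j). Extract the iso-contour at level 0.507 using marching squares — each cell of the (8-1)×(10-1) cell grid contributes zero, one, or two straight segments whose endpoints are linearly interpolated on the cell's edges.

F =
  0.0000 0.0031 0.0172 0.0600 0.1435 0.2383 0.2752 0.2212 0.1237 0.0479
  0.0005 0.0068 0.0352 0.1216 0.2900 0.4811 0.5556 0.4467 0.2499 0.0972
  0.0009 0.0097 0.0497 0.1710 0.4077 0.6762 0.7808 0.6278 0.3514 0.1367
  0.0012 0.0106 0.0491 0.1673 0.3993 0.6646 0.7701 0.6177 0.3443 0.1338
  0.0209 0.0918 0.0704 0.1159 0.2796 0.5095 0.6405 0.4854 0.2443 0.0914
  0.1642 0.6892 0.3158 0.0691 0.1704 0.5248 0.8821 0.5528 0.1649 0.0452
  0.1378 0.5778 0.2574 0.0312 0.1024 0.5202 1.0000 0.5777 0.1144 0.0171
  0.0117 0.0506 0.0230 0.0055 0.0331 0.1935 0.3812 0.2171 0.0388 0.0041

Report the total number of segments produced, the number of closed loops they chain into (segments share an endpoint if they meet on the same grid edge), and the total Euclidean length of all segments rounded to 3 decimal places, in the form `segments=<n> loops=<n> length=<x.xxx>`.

cell (0,5): code 0100 → (0.827,6.000)–(1.000,5.348)
cell (0,6): code 1000 → (1.000,6.446)–(0.827,6.000)
cell (1,4): code 0100 → (1.133,5.000)–(2.000,4.370)
cell (1,5): code 1110 → (1.000,5.348)–(1.133,5.000)
cell (1,6): code 1101 → (1.333,7.000)–(1.000,6.446)
cell (1,7): code 1000 → (2.000,7.437)–(1.333,7.000)
cell (2,4): code 0110 → (2.000,4.370)–(3.000,4.406)
cell (2,7): code 1001 → (3.000,7.405)–(2.000,7.437)
cell (3,4): code 0110 → (3.000,4.406)–(4.000,4.989)
cell (3,6): code 1011 → (4.000,6.861)–(3.837,7.000)
cell (3,7): code 0001 → (3.837,7.000)–(3.000,7.405)
cell (4,0): code 0100 → (4.695,1.000)–(5.000,0.653)
cell (4,1): code 1000 → (5.000,1.488)–(4.695,1.000)
cell (4,4): code 0110 → (4.000,4.989)–(5.000,4.950)
cell (4,6): code 1101 → (4.320,7.000)–(4.000,6.861)
cell (4,7): code 1000 → (5.000,7.118)–(4.320,7.000)
cell (5,0): code 0110 → (5.000,0.653)–(6.000,0.839)
cell (5,1): code 1001 → (6.000,1.221)–(5.000,1.488)
cell (5,4): code 0110 → (5.000,4.950)–(6.000,4.968)
cell (5,7): code 1001 → (6.000,7.153)–(5.000,7.118)
cell (6,0): code 0010 → (6.000,0.839)–(6.134,1.000)
cell (6,1): code 0001 → (6.134,1.000)–(6.000,1.221)
cell (6,4): code 0010 → (6.000,4.968)–(6.040,5.000)
cell (6,5): code 0011 → (6.040,5.000)–(6.797,6.000)
cell (6,6): code 0011 → (6.797,6.000)–(6.196,7.000)
cell (6,7): code 0001 → (6.196,7.000)–(6.000,7.153)
total: 26 segments, chained into 2 closed loop(s), length Σ = 18.662950

segments=26 loops=2 length=18.663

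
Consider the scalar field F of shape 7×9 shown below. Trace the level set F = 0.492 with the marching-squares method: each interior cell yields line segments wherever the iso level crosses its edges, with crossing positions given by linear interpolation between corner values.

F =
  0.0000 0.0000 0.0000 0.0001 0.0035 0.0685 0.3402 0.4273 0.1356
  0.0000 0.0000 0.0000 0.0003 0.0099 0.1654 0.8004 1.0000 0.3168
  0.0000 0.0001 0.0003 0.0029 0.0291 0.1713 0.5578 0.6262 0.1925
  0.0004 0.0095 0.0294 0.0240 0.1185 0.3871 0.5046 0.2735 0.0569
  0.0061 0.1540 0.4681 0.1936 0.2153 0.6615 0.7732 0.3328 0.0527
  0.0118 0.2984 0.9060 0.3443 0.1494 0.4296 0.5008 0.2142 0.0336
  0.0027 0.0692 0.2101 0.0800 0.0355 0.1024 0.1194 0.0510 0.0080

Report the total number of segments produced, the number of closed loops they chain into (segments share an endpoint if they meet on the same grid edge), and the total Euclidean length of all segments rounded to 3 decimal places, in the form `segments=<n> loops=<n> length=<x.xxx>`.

cell (0,5): code 0100 → (0.330,6.000)–(1.000,5.514)
cell (0,6): code 1100 → (0.113,7.000)–(0.330,6.000)
cell (0,7): code 1000 → (1.000,7.744)–(0.113,7.000)
cell (1,5): code 0110 → (1.000,5.514)–(2.000,5.830)
cell (1,7): code 1001 → (2.000,7.309)–(1.000,7.744)
cell (2,5): code 0110 → (2.000,5.830)–(3.000,5.893)
cell (2,6): code 1011 → (3.000,6.055)–(2.380,7.000)
cell (2,7): code 0001 → (2.380,7.000)–(2.000,7.309)
cell (3,4): code 0100 → (3.382,5.000)–(4.000,4.620)
cell (3,5): code 1110 → (3.000,5.893)–(3.382,5.000)
cell (3,6): code 1001 → (4.000,6.639)–(3.000,6.055)
cell (4,1): code 0100 → (4.055,2.000)–(5.000,1.319)
cell (4,2): code 1000 → (5.000,2.737)–(4.055,2.000)
cell (4,4): code 0010 → (4.000,4.620)–(4.731,5.000)
cell (4,5): code 0111 → (4.731,5.000)–(5.000,5.876)
cell (4,6): code 1001 → (5.000,6.031)–(4.000,6.639)
cell (5,1): code 0010 → (5.000,1.319)–(5.595,2.000)
cell (5,2): code 0001 → (5.595,2.000)–(5.000,2.737)
cell (5,5): code 0010 → (5.000,5.876)–(5.023,6.000)
cell (5,6): code 0001 → (5.023,6.000)–(5.000,6.031)
total: 20 segments, chained into 2 closed loop(s), length Σ = 17.914969

segments=20 loops=2 length=17.915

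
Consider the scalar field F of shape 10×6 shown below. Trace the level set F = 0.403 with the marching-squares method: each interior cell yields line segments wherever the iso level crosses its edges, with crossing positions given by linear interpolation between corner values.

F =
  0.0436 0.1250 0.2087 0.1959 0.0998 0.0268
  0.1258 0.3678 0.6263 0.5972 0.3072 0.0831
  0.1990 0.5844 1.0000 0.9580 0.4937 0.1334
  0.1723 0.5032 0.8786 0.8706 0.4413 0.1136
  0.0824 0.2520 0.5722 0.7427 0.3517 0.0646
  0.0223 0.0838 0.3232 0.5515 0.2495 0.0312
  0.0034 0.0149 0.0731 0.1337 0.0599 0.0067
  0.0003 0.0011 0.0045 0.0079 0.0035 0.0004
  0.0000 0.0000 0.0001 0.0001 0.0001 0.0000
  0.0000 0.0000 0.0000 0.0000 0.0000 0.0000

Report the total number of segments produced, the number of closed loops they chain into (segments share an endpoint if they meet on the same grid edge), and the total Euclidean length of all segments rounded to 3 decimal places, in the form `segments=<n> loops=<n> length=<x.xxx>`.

segments=18 loops=1 length=13.245

cell (0,1): code 0100 → (0.465,2.000)–(1.000,1.136)
cell (0,2): code 1100 → (0.516,3.000)–(0.465,2.000)
cell (0,3): code 1000 → (1.000,3.670)–(0.516,3.000)
cell (1,0): code 0100 → (1.163,1.000)–(2.000,0.529)
cell (1,1): code 1110 → (1.000,1.136)–(1.163,1.000)
cell (1,3): code 1101 → (1.514,4.000)–(1.000,3.670)
cell (1,4): code 1000 → (2.000,4.252)–(1.514,4.000)
cell (2,0): code 0110 → (2.000,0.529)–(3.000,0.697)
cell (2,4): code 1001 → (3.000,4.117)–(2.000,4.252)
cell (3,0): code 0010 → (3.000,0.697)–(3.399,1.000)
cell (3,1): code 0111 → (3.399,1.000)–(4.000,1.472)
cell (3,3): code 1011 → (4.000,3.869)–(3.427,4.000)
cell (3,4): code 0001 → (3.427,4.000)–(3.000,4.117)
cell (4,1): code 0010 → (4.000,1.472)–(4.680,2.000)
cell (4,2): code 0111 → (4.680,2.000)–(5.000,2.350)
cell (4,3): code 1001 → (5.000,3.492)–(4.000,3.869)
cell (5,2): code 0010 → (5.000,2.350)–(5.355,3.000)
cell (5,3): code 0001 → (5.355,3.000)–(5.000,3.492)
total: 18 segments, chained into 1 closed loop(s), length Σ = 13.244609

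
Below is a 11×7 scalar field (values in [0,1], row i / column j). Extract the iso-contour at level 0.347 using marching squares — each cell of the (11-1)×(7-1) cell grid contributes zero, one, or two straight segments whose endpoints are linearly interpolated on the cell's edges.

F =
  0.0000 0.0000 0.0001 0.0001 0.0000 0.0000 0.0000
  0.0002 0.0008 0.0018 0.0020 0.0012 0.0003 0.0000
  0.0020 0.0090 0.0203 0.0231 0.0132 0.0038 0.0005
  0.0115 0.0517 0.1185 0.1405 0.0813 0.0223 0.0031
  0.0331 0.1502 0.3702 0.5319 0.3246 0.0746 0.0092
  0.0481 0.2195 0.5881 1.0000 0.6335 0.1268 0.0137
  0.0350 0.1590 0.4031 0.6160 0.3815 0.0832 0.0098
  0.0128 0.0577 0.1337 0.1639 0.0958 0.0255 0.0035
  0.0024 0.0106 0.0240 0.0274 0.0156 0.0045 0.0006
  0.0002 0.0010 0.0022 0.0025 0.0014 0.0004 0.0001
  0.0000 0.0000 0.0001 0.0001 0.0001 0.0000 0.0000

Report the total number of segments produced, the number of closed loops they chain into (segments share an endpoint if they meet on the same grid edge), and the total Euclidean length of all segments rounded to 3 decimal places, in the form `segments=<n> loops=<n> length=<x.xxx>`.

cell (3,1): code 0100 → (3.908,2.000)–(4.000,1.895)
cell (3,2): code 1100 → (3.528,3.000)–(3.908,2.000)
cell (3,3): code 1000 → (4.000,3.892)–(3.528,3.000)
cell (4,1): code 0110 → (4.000,1.895)–(5.000,1.346)
cell (4,3): code 1101 → (4.073,4.000)–(4.000,3.892)
cell (4,4): code 1000 → (5.000,4.565)–(4.073,4.000)
cell (5,1): code 0110 → (5.000,1.346)–(6.000,1.770)
cell (5,4): code 1001 → (6.000,4.116)–(5.000,4.565)
cell (6,1): code 0010 → (6.000,1.770)–(6.208,2.000)
cell (6,2): code 0011 → (6.208,2.000)–(6.595,3.000)
cell (6,3): code 0011 → (6.595,3.000)–(6.121,4.000)
cell (6,4): code 0001 → (6.121,4.000)–(6.000,4.116)
total: 12 segments, chained into 1 closed loop(s), length Σ = 9.415283

segments=12 loops=1 length=9.415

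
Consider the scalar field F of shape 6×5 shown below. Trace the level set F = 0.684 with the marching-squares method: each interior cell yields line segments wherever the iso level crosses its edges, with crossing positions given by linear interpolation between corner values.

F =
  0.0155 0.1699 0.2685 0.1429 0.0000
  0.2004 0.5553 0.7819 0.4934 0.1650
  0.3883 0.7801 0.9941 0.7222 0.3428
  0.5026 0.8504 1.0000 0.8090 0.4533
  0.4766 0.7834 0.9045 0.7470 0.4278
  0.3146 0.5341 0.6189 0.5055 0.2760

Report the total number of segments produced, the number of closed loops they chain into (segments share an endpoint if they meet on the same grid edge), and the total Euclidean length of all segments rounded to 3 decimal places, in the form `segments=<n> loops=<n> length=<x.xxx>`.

cell (0,1): code 0100 → (0.809,2.000)–(1.000,1.568)
cell (0,2): code 1000 → (1.000,2.339)–(0.809,2.000)
cell (1,0): code 0100 → (1.573,1.000)–(2.000,0.755)
cell (1,1): code 1110 → (1.000,1.568)–(1.573,1.000)
cell (1,2): code 1101 → (1.833,3.000)–(1.000,2.339)
cell (1,3): code 1000 → (2.000,3.101)–(1.833,3.000)
cell (2,0): code 0110 → (2.000,0.755)–(3.000,0.522)
cell (2,3): code 1001 → (3.000,3.351)–(2.000,3.101)
cell (3,0): code 0110 → (3.000,0.522)–(4.000,0.676)
cell (3,3): code 1001 → (4.000,3.197)–(3.000,3.351)
cell (4,0): code 0010 → (4.000,0.676)–(4.399,1.000)
cell (4,1): code 0011 → (4.399,1.000)–(4.772,2.000)
cell (4,2): code 0011 → (4.772,2.000)–(4.261,3.000)
cell (4,3): code 0001 → (4.261,3.000)–(4.000,3.197)
total: 14 segments, chained into 1 closed loop(s), length Σ = 10.531789

segments=14 loops=1 length=10.532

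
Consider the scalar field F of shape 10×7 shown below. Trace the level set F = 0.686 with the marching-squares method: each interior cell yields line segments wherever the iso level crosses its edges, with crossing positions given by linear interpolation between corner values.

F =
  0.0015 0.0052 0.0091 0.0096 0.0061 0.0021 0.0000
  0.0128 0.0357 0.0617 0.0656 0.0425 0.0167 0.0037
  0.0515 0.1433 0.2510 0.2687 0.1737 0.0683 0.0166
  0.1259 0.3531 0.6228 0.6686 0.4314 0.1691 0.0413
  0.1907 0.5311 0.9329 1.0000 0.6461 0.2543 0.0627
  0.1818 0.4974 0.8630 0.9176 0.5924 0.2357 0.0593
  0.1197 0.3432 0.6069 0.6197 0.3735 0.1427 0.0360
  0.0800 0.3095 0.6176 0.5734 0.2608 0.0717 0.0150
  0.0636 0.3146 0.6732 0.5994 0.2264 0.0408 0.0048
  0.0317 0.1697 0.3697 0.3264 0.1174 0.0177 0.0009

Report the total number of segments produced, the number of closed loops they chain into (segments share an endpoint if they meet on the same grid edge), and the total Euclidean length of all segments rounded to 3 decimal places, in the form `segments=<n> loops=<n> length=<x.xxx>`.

cell (3,1): code 0100 → (3.204,2.000)–(4.000,1.386)
cell (3,2): code 1100 → (3.053,3.000)–(3.204,2.000)
cell (3,3): code 1000 → (4.000,3.887)–(3.053,3.000)
cell (4,1): code 0110 → (4.000,1.386)–(5.000,1.516)
cell (4,3): code 1001 → (5.000,3.712)–(4.000,3.887)
cell (5,1): code 0010 → (5.000,1.516)–(5.691,2.000)
cell (5,2): code 0011 → (5.691,2.000)–(5.777,3.000)
cell (5,3): code 0001 → (5.777,3.000)–(5.000,3.712)
total: 8 segments, chained into 1 closed loop(s), length Σ = 8.240741

segments=8 loops=1 length=8.241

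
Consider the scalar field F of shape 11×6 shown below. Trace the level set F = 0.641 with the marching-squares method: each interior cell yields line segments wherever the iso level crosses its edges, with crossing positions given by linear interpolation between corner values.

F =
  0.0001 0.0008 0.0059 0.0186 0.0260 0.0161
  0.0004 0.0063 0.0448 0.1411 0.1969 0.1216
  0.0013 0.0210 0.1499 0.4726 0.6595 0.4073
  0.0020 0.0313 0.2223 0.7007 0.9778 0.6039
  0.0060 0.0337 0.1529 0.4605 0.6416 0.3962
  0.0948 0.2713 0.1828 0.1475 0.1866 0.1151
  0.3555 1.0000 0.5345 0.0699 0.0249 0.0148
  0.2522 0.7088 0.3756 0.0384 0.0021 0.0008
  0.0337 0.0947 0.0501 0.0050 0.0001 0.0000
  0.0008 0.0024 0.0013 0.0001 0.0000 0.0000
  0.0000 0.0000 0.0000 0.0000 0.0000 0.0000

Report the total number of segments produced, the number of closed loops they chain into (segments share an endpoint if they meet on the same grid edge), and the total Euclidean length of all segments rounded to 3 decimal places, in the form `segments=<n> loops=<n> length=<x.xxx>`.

segments=16 loops=2 length=10.125

cell (1,3): code 0100 → (1.960,4.000)–(2.000,3.901)
cell (1,4): code 1000 → (2.000,4.073)–(1.960,4.000)
cell (2,2): code 0100 → (2.738,3.000)–(3.000,2.875)
cell (2,3): code 1110 → (2.000,3.901)–(2.738,3.000)
cell (2,4): code 1001 → (3.000,4.901)–(2.000,4.073)
cell (3,2): code 0010 → (3.000,2.875)–(3.249,3.000)
cell (3,3): code 0111 → (3.249,3.000)–(4.000,3.997)
cell (3,4): code 1001 → (4.000,4.002)–(3.000,4.901)
cell (4,3): code 0010 → (4.000,3.997)–(4.001,4.000)
cell (4,4): code 0001 → (4.001,4.000)–(4.000,4.002)
cell (5,0): code 0100 → (5.507,1.000)–(6.000,0.443)
cell (5,1): code 1000 → (6.000,1.771)–(5.507,1.000)
cell (6,0): code 0110 → (6.000,0.443)–(7.000,0.852)
cell (6,1): code 1001 → (7.000,1.203)–(6.000,1.771)
cell (7,0): code 0010 → (7.000,0.852)–(7.110,1.000)
cell (7,1): code 0001 → (7.110,1.000)–(7.000,1.203)
total: 16 segments, chained into 2 closed loop(s), length Σ = 10.125434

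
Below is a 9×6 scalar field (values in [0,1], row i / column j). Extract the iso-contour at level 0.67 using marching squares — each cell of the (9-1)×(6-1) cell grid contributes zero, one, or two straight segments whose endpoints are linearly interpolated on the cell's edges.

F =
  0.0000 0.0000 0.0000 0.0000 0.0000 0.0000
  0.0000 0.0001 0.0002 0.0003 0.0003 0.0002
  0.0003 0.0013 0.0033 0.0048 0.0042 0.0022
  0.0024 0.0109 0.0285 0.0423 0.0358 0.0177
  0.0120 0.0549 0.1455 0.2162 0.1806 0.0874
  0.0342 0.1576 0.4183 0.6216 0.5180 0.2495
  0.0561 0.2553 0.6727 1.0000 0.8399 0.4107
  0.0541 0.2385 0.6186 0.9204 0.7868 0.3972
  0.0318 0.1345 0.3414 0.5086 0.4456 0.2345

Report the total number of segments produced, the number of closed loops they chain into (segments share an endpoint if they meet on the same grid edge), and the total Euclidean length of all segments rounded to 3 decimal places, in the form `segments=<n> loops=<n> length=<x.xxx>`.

segments=10 loops=1 length=7.588

cell (5,1): code 0100 → (5.989,2.000)–(6.000,1.994)
cell (5,2): code 1100 → (5.128,3.000)–(5.989,2.000)
cell (5,3): code 1100 → (5.472,4.000)–(5.128,3.000)
cell (5,4): code 1000 → (6.000,4.396)–(5.472,4.000)
cell (6,1): code 0010 → (6.000,1.994)–(6.050,2.000)
cell (6,2): code 0111 → (6.050,2.000)–(7.000,2.170)
cell (6,4): code 1001 → (7.000,4.300)–(6.000,4.396)
cell (7,2): code 0010 → (7.000,2.170)–(7.608,3.000)
cell (7,3): code 0011 → (7.608,3.000)–(7.342,4.000)
cell (7,4): code 0001 → (7.342,4.000)–(7.000,4.300)
total: 10 segments, chained into 1 closed loop(s), length Σ = 7.588258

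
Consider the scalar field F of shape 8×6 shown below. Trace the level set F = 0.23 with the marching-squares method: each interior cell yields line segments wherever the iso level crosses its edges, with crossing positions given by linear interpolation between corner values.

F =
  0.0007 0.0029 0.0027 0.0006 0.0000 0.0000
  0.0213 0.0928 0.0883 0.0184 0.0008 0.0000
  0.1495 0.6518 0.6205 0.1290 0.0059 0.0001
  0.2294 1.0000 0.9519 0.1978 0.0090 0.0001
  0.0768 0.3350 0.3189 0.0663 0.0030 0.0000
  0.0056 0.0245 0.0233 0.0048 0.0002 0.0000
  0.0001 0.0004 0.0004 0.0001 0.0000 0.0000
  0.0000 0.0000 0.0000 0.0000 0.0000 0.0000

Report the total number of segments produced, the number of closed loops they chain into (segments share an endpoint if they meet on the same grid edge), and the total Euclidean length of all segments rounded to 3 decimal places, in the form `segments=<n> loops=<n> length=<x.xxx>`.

cell (1,0): code 0100 → (1.245,1.000)–(2.000,0.160)
cell (1,1): code 1100 → (1.266,2.000)–(1.245,1.000)
cell (1,2): code 1000 → (2.000,2.795)–(1.266,2.000)
cell (2,0): code 0110 → (2.000,0.160)–(3.000,0.001)
cell (2,2): code 1001 → (3.000,2.957)–(2.000,2.795)
cell (3,0): code 0110 → (3.000,0.001)–(4.000,0.593)
cell (3,2): code 1001 → (4.000,2.352)–(3.000,2.957)
cell (4,0): code 0010 → (4.000,0.593)–(4.338,1.000)
cell (4,1): code 0011 → (4.338,1.000)–(4.301,2.000)
cell (4,2): code 0001 → (4.301,2.000)–(4.000,2.352)
total: 10 segments, chained into 1 closed loop(s), length Σ = 9.560324

segments=10 loops=1 length=9.560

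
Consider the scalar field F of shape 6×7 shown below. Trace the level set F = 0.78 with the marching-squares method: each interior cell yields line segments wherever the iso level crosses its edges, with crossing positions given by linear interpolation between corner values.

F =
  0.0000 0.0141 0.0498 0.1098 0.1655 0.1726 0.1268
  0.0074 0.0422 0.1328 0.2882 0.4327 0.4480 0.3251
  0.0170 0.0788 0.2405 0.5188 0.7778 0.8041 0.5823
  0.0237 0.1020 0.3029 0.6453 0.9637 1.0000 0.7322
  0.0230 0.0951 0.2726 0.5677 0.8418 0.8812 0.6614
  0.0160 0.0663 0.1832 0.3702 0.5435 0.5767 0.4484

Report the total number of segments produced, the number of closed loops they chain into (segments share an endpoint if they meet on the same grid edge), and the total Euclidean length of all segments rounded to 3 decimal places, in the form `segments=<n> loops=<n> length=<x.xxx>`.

segments=10 loops=1 length=7.509

cell (1,4): code 0100 → (1.932,5.000)–(2.000,4.084)
cell (1,5): code 1000 → (2.000,5.109)–(1.932,5.000)
cell (2,3): code 0100 → (2.012,4.000)–(3.000,3.423)
cell (2,4): code 1110 → (2.000,4.084)–(2.012,4.000)
cell (2,5): code 1001 → (3.000,5.822)–(2.000,5.109)
cell (3,3): code 0110 → (3.000,3.423)–(4.000,3.775)
cell (3,5): code 1001 → (4.000,5.460)–(3.000,5.822)
cell (4,3): code 0010 → (4.000,3.775)–(4.207,4.000)
cell (4,4): code 0011 → (4.207,4.000)–(4.332,5.000)
cell (4,5): code 0001 → (4.332,5.000)–(4.000,5.460)
total: 10 segments, chained into 1 closed loop(s), length Σ = 7.508678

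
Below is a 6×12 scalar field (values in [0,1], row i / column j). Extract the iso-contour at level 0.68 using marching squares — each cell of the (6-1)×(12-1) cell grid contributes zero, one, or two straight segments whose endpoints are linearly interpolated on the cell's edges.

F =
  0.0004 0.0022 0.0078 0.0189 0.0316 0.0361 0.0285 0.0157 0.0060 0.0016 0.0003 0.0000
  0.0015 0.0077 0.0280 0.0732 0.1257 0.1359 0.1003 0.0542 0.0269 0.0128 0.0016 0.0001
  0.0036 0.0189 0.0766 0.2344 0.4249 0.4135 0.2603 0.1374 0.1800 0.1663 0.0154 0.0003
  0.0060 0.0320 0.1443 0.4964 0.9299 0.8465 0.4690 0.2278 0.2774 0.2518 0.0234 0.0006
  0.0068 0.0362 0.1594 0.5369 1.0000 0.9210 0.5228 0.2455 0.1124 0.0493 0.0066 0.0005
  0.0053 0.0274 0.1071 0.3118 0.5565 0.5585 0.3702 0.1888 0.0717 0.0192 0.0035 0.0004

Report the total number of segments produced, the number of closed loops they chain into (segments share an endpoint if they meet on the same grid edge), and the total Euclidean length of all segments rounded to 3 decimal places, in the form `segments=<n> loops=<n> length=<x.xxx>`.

cell (2,3): code 0100 → (2.505,4.000)–(3.000,3.424)
cell (2,4): code 1100 → (2.615,5.000)–(2.505,4.000)
cell (2,5): code 1000 → (3.000,5.441)–(2.615,5.000)
cell (3,3): code 0110 → (3.000,3.424)–(4.000,3.309)
cell (3,5): code 1001 → (4.000,5.605)–(3.000,5.441)
cell (4,3): code 0010 → (4.000,3.309)–(4.722,4.000)
cell (4,4): code 0011 → (4.722,4.000)–(4.665,5.000)
cell (4,5): code 0001 → (4.665,5.000)–(4.000,5.605)
total: 8 segments, chained into 1 closed loop(s), length Σ = 7.270567

segments=8 loops=1 length=7.271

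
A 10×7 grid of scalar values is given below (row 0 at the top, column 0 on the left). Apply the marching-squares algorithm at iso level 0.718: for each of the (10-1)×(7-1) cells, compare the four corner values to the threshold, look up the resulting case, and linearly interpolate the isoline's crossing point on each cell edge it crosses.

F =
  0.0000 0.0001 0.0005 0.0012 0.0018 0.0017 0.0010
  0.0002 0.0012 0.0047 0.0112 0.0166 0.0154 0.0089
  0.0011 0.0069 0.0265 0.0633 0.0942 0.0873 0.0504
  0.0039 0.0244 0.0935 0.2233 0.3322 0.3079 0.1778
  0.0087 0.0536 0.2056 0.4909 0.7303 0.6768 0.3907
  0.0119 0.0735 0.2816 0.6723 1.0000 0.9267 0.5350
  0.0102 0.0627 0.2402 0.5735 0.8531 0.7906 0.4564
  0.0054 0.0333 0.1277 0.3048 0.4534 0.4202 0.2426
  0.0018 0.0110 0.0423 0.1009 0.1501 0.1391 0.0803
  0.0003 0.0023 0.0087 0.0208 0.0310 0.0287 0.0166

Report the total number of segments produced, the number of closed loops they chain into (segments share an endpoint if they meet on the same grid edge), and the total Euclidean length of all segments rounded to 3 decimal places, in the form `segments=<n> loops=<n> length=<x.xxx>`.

segments=10 loops=1 length=7.366

cell (3,3): code 0100 → (3.969,4.000)–(4.000,3.949)
cell (3,4): code 1000 → (4.000,4.230)–(3.969,4.000)
cell (4,3): code 0110 → (4.000,3.949)–(5.000,3.139)
cell (4,4): code 1101 → (4.165,5.000)–(4.000,4.230)
cell (4,5): code 1000 → (5.000,5.533)–(4.165,5.000)
cell (5,3): code 0110 → (5.000,3.139)–(6.000,3.517)
cell (5,5): code 1001 → (6.000,5.217)–(5.000,5.533)
cell (6,3): code 0010 → (6.000,3.517)–(6.338,4.000)
cell (6,4): code 0011 → (6.338,4.000)–(6.196,5.000)
cell (6,5): code 0001 → (6.196,5.000)–(6.000,5.217)
total: 10 segments, chained into 1 closed loop(s), length Σ = 7.366199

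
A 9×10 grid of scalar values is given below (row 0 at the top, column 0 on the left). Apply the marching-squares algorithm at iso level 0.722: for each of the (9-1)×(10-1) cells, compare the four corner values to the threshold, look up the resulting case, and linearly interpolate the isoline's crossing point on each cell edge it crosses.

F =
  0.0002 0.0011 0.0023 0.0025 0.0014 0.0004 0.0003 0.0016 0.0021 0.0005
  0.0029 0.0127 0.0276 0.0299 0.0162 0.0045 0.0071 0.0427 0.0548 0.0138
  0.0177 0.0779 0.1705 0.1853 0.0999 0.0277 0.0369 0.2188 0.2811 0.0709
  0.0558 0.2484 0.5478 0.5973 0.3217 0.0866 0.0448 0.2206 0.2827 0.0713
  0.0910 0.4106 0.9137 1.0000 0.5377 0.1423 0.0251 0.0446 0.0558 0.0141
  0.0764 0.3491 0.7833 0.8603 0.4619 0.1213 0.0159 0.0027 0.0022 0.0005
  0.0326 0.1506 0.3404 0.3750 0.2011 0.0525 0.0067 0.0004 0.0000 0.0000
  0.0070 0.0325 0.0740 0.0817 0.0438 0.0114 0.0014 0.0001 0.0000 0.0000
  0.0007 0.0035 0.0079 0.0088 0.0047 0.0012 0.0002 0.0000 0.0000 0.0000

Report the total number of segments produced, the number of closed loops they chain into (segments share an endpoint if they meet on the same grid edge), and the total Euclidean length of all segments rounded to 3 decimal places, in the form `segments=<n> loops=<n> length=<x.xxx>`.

cell (3,1): code 0100 → (3.476,2.000)–(4.000,1.619)
cell (3,2): code 1100 → (3.310,3.000)–(3.476,2.000)
cell (3,3): code 1000 → (4.000,3.601)–(3.310,3.000)
cell (4,1): code 0110 → (4.000,1.619)–(5.000,1.859)
cell (4,3): code 1001 → (5.000,3.347)–(4.000,3.601)
cell (5,1): code 0010 → (5.000,1.859)–(5.138,2.000)
cell (5,2): code 0011 → (5.138,2.000)–(5.285,3.000)
cell (5,3): code 0001 → (5.285,3.000)–(5.000,3.347)
total: 8 segments, chained into 1 closed loop(s), length Σ = 6.294788

segments=8 loops=1 length=6.295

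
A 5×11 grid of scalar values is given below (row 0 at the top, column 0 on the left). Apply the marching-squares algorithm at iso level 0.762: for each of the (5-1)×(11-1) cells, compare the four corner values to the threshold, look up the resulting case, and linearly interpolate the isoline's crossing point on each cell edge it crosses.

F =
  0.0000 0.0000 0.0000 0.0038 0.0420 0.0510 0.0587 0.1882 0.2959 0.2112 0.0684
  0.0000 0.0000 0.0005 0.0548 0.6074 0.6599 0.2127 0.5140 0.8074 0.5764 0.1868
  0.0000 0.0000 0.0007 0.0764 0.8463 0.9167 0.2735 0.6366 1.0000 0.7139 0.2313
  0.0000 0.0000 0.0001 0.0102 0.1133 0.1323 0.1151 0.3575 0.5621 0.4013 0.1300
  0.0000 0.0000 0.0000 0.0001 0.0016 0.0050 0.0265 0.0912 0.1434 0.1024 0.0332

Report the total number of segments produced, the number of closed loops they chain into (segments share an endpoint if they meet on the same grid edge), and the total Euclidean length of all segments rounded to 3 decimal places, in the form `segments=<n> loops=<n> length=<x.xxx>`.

segments=12 loops=2 length=8.064

cell (0,7): code 0100 → (0.911,8.000)–(1.000,7.845)
cell (0,8): code 1000 → (1.000,8.197)–(0.911,8.000)
cell (1,3): code 0100 → (1.647,4.000)–(2.000,3.891)
cell (1,4): code 1100 → (1.398,5.000)–(1.647,4.000)
cell (1,5): code 1000 → (2.000,5.241)–(1.398,5.000)
cell (1,7): code 0110 → (1.000,7.845)–(2.000,7.345)
cell (1,8): code 1001 → (2.000,8.832)–(1.000,8.197)
cell (2,3): code 0010 → (2.000,3.891)–(2.115,4.000)
cell (2,4): code 0011 → (2.115,4.000)–(2.197,5.000)
cell (2,5): code 0001 → (2.197,5.000)–(2.000,5.241)
cell (2,7): code 0010 → (2.000,7.345)–(2.544,8.000)
cell (2,8): code 0001 → (2.544,8.000)–(2.000,8.832)
total: 12 segments, chained into 2 closed loop(s), length Σ = 8.063665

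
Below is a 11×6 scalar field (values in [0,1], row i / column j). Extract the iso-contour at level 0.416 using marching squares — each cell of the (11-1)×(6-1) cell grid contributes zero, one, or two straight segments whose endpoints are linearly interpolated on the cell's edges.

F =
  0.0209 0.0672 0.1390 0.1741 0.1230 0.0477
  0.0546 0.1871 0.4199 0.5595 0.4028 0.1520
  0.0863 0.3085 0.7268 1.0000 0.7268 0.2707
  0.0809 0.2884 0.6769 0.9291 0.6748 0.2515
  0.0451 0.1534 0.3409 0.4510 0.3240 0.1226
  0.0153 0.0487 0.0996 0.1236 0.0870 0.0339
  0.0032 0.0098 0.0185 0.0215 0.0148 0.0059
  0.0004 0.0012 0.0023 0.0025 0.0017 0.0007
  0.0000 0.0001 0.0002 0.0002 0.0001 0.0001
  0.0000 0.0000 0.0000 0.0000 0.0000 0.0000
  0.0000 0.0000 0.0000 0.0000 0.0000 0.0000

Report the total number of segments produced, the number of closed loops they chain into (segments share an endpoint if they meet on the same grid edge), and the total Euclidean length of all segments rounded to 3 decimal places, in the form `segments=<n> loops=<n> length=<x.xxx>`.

segments=14 loops=1 length=10.688

cell (0,1): code 0100 → (0.986,2.000)–(1.000,1.983)
cell (0,2): code 1100 → (0.628,3.000)–(0.986,2.000)
cell (0,3): code 1000 → (1.000,3.916)–(0.628,3.000)
cell (1,1): code 0110 → (1.000,1.983)–(2.000,1.257)
cell (1,3): code 1101 → (1.041,4.000)–(1.000,3.916)
cell (1,4): code 1000 → (2.000,4.681)–(1.041,4.000)
cell (2,1): code 0110 → (2.000,1.257)–(3.000,1.328)
cell (2,4): code 1001 → (3.000,4.611)–(2.000,4.681)
cell (3,1): code 0010 → (3.000,1.328)–(3.776,2.000)
cell (3,2): code 0111 → (3.776,2.000)–(4.000,2.682)
cell (3,3): code 1011 → (4.000,3.276)–(3.738,4.000)
cell (3,4): code 0001 → (3.738,4.000)–(3.000,4.611)
cell (4,2): code 0010 → (4.000,2.682)–(4.107,3.000)
cell (4,3): code 0001 → (4.107,3.000)–(4.000,3.276)
total: 14 segments, chained into 1 closed loop(s), length Σ = 10.687715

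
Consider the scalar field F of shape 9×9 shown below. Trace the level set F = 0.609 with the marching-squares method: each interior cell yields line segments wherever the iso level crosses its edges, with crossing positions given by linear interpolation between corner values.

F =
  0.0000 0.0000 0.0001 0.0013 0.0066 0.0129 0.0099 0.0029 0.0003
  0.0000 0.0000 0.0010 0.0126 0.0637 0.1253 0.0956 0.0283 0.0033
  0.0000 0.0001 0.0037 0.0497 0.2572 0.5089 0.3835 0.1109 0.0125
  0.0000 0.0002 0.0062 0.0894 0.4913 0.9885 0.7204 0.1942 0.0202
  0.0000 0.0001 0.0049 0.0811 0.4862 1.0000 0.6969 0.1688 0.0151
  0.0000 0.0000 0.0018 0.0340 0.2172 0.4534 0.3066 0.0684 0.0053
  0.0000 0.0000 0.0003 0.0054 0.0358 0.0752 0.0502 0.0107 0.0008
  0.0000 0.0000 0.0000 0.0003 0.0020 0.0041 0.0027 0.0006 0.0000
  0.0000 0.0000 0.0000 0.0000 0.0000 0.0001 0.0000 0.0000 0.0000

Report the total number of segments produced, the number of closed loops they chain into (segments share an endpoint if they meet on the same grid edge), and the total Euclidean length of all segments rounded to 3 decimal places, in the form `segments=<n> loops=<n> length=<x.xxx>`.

cell (2,4): code 0100 → (2.209,5.000)–(3.000,4.237)
cell (2,5): code 1100 → (2.669,6.000)–(2.209,5.000)
cell (2,6): code 1000 → (3.000,6.212)–(2.669,6.000)
cell (3,4): code 0110 → (3.000,4.237)–(4.000,4.239)
cell (3,6): code 1001 → (4.000,6.166)–(3.000,6.212)
cell (4,4): code 0010 → (4.000,4.239)–(4.715,5.000)
cell (4,5): code 0011 → (4.715,5.000)–(4.225,6.000)
cell (4,6): code 0001 → (4.225,6.000)–(4.000,6.166)
total: 8 segments, chained into 1 closed loop(s), length Σ = 7.032174

segments=8 loops=1 length=7.032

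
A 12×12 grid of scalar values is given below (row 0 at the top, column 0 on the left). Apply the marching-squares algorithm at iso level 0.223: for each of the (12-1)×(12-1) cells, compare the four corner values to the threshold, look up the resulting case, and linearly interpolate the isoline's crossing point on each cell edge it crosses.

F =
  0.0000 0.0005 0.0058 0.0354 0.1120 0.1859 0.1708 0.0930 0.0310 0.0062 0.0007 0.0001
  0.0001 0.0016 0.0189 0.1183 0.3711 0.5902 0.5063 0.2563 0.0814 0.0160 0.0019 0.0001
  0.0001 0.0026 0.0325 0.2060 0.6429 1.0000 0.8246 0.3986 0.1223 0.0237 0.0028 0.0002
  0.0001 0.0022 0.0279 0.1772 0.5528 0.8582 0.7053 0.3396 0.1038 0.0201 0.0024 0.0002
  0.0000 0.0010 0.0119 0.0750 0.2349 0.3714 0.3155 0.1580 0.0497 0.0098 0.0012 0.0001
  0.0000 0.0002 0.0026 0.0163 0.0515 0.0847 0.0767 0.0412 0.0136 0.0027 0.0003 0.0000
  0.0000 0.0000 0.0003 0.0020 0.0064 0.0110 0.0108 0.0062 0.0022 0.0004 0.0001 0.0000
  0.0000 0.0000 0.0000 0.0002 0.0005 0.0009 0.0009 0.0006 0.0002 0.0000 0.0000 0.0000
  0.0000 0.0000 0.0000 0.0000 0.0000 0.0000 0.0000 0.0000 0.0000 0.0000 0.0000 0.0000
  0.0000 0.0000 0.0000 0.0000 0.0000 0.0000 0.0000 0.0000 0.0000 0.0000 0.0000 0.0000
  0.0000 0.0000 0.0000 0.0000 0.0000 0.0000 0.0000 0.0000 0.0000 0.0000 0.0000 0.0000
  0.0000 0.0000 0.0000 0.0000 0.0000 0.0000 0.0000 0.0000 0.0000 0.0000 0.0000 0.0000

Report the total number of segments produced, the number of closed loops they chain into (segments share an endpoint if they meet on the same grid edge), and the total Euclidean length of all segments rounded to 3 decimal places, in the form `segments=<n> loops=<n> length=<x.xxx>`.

segments=16 loops=1 length=14.066

cell (0,3): code 0100 → (0.428,4.000)–(1.000,3.414)
cell (0,4): code 1100 → (0.092,5.000)–(0.428,4.000)
cell (0,5): code 1100 → (0.156,6.000)–(0.092,5.000)
cell (0,6): code 1100 → (0.796,7.000)–(0.156,6.000)
cell (0,7): code 1000 → (1.000,7.190)–(0.796,7.000)
cell (1,3): code 0110 → (1.000,3.414)–(2.000,3.039)
cell (1,7): code 1001 → (2.000,7.636)–(1.000,7.190)
cell (2,3): code 0110 → (2.000,3.039)–(3.000,3.122)
cell (2,7): code 1001 → (3.000,7.494)–(2.000,7.636)
cell (3,3): code 0110 → (3.000,3.122)–(4.000,3.926)
cell (3,6): code 1011 → (4.000,6.587)–(3.642,7.000)
cell (3,7): code 0001 → (3.642,7.000)–(3.000,7.494)
cell (4,3): code 0010 → (4.000,3.926)–(4.065,4.000)
cell (4,4): code 0011 → (4.065,4.000)–(4.518,5.000)
cell (4,5): code 0011 → (4.518,5.000)–(4.387,6.000)
cell (4,6): code 0001 → (4.387,6.000)–(4.000,6.587)
total: 16 segments, chained into 1 closed loop(s), length Σ = 14.066255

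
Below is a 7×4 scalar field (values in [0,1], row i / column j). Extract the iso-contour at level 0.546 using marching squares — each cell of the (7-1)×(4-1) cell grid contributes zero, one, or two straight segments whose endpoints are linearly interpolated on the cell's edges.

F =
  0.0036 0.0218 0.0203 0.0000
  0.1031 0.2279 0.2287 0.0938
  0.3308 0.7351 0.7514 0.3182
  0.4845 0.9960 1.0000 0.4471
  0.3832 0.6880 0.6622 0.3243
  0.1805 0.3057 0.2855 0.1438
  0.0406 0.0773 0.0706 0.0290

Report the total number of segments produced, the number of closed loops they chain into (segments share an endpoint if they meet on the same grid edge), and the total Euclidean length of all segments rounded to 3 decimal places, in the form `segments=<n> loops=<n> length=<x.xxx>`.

segments=10 loops=1 length=8.604

cell (1,0): code 0100 → (1.627,1.000)–(2.000,0.532)
cell (1,1): code 1100 → (1.607,2.000)–(1.627,1.000)
cell (1,2): code 1000 → (2.000,2.474)–(1.607,2.000)
cell (2,0): code 0110 → (2.000,0.532)–(3.000,0.120)
cell (2,2): code 1001 → (3.000,2.821)–(2.000,2.474)
cell (3,0): code 0110 → (3.000,0.120)–(4.000,0.534)
cell (3,2): code 1001 → (4.000,2.344)–(3.000,2.821)
cell (4,0): code 0010 → (4.000,0.534)–(4.371,1.000)
cell (4,1): code 0011 → (4.371,1.000)–(4.308,2.000)
cell (4,2): code 0001 → (4.308,2.000)–(4.000,2.344)
total: 10 segments, chained into 1 closed loop(s), length Σ = 8.604287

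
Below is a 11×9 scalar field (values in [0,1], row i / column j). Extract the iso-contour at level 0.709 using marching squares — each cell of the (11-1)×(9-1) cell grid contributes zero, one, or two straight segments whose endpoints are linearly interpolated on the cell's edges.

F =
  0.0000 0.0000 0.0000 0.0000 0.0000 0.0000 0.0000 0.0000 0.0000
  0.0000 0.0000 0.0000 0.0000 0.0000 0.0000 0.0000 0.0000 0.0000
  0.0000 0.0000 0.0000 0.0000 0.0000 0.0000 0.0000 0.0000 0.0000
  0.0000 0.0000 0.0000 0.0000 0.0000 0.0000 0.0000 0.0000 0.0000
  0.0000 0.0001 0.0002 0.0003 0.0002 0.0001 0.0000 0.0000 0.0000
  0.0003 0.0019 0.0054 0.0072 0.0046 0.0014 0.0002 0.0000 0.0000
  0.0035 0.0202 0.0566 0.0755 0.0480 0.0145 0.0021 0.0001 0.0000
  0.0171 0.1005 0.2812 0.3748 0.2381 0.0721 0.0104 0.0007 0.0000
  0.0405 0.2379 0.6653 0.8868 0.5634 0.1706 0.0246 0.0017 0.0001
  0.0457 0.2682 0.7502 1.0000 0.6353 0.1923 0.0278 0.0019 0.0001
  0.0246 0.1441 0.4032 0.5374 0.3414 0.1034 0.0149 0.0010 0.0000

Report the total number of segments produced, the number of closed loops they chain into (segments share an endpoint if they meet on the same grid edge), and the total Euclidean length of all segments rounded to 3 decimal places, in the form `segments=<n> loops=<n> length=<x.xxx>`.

segments=8 loops=1 length=5.884

cell (7,2): code 0100 → (7.653,3.000)–(8.000,2.197)
cell (7,3): code 1000 → (8.000,3.550)–(7.653,3.000)
cell (8,1): code 0100 → (8.515,2.000)–(9.000,1.915)
cell (8,2): code 1110 → (8.000,2.197)–(8.515,2.000)
cell (8,3): code 1001 → (9.000,3.798)–(8.000,3.550)
cell (9,1): code 0010 → (9.000,1.915)–(9.119,2.000)
cell (9,2): code 0011 → (9.119,2.000)–(9.629,3.000)
cell (9,3): code 0001 → (9.629,3.000)–(9.000,3.798)
total: 8 segments, chained into 1 closed loop(s), length Σ = 5.884237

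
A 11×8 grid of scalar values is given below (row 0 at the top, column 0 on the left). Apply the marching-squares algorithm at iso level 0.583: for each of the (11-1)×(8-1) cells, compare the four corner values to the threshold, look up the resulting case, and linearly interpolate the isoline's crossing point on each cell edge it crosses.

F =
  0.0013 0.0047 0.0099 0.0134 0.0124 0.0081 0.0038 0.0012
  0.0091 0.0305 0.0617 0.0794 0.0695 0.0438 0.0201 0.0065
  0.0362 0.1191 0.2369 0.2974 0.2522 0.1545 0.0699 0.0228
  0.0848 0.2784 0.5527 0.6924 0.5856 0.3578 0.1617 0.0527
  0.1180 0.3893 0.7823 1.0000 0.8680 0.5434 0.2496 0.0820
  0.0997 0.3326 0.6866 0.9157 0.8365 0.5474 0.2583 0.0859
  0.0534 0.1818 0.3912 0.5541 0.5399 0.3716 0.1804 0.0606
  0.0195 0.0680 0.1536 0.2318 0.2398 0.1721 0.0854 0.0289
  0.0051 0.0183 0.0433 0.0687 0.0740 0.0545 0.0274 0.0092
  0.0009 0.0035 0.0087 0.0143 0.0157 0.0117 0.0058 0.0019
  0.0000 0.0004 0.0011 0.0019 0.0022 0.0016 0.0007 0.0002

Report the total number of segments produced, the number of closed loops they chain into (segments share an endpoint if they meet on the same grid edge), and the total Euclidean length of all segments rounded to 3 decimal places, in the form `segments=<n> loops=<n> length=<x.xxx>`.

cell (2,2): code 0100 → (2.723,3.000)–(3.000,2.217)
cell (2,3): code 1100 → (2.992,4.000)–(2.723,3.000)
cell (2,4): code 1000 → (3.000,4.011)–(2.992,4.000)
cell (3,1): code 0100 → (3.132,2.000)–(4.000,1.493)
cell (3,2): code 1110 → (3.000,2.217)–(3.132,2.000)
cell (3,4): code 1001 → (4.000,4.878)–(3.000,4.011)
cell (4,1): code 0110 → (4.000,1.493)–(5.000,1.707)
cell (4,4): code 1001 → (5.000,4.877)–(4.000,4.878)
cell (5,1): code 0010 → (5.000,1.707)–(5.351,2.000)
cell (5,2): code 0011 → (5.351,2.000)–(5.920,3.000)
cell (5,3): code 0011 → (5.920,3.000)–(5.855,4.000)
cell (5,4): code 0001 → (5.855,4.000)–(5.000,4.877)
total: 12 segments, chained into 1 closed loop(s), length Σ = 10.319371

segments=12 loops=1 length=10.319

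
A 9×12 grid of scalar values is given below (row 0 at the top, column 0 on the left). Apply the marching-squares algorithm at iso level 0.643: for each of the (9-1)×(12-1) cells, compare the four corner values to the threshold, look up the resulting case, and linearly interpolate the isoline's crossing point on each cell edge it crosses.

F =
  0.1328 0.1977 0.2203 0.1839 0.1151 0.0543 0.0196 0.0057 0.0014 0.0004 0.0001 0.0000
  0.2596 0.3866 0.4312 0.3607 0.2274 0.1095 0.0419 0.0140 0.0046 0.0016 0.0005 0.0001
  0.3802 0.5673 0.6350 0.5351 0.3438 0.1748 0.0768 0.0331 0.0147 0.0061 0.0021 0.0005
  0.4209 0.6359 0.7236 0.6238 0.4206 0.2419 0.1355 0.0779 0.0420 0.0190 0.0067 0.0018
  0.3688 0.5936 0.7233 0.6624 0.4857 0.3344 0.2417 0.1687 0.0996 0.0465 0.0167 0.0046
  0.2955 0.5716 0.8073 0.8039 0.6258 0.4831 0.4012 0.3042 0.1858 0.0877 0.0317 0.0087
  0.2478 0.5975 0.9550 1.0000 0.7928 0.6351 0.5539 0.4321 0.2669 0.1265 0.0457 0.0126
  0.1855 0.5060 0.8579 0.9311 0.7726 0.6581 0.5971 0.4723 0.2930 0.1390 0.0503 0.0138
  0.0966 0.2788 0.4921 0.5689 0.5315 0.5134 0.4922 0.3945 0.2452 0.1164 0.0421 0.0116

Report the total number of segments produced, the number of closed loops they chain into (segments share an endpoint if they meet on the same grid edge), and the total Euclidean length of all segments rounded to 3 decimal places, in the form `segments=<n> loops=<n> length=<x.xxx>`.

cell (2,1): code 0100 → (2.090,2.000)–(3.000,1.081)
cell (2,2): code 1000 → (3.000,2.808)–(2.090,2.000)
cell (3,1): code 0110 → (3.000,1.081)–(4.000,1.381)
cell (3,2): code 1101 → (3.497,3.000)–(3.000,2.808)
cell (3,3): code 1000 → (4.000,3.110)–(3.497,3.000)
cell (4,1): code 0110 → (4.000,1.381)–(5.000,1.303)
cell (4,3): code 1001 → (5.000,3.903)–(4.000,3.110)
cell (5,1): code 0110 → (5.000,1.303)–(6.000,1.127)
cell (5,3): code 1101 → (5.103,4.000)–(5.000,3.903)
cell (5,4): code 1000 → (6.000,4.950)–(5.103,4.000)
cell (6,1): code 0110 → (6.000,1.127)–(7.000,1.389)
cell (6,4): code 1101 → (6.343,5.000)–(6.000,4.950)
cell (6,5): code 1000 → (7.000,5.248)–(6.343,5.000)
cell (7,1): code 0010 → (7.000,1.389)–(7.587,2.000)
cell (7,2): code 0011 → (7.587,2.000)–(7.795,3.000)
cell (7,3): code 0011 → (7.795,3.000)–(7.538,4.000)
cell (7,4): code 0011 → (7.538,4.000)–(7.104,5.000)
cell (7,5): code 0001 → (7.104,5.000)–(7.000,5.248)
total: 18 segments, chained into 1 closed loop(s), length Σ = 15.686509

segments=18 loops=1 length=15.687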